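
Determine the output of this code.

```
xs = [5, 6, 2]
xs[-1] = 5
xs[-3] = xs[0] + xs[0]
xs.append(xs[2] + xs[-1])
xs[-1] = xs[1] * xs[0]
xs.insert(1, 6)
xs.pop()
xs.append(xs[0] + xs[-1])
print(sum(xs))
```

42

xs[-1] = 5 → [5, 6, 5]
xs[-3] = xs[0]+xs[0] = 5+5 = 10 → [10, 6, 5]
append xs[2]+xs[-1] = 5+5 = 10 → [10, 6, 5, 10]
xs[-1] = xs[1]*xs[0] = 6*10 = 60 → [10, 6, 5, 60]
insert 6 at 1 → [10, 6, 6, 5, 60]
pop() removes 60 → [10, 6, 6, 5]
append xs[0]+xs[-1] = 10+5 = 15 → [10, 6, 6, 5, 15]
sum = 42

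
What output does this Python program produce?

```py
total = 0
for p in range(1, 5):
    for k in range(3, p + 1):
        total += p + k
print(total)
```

21

p=3,k=3: total = 0+6 = 6
p=4,k=3: total = 6+7 = 13
p=4,k=4: total = 13+8 = 21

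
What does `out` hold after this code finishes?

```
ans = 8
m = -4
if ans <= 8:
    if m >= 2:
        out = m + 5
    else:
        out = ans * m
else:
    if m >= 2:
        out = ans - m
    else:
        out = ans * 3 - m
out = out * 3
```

-96

ans=8, m=-4
ans <= 8 is True; m >= 2 is False
→ out = ans * m = -32
out = (-32)*3 = -96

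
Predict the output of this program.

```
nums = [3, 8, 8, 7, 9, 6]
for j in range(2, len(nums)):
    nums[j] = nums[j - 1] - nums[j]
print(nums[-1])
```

-22

j=2: nums[2] = 8-8 = 0 → [3, 8, 0, 7, 9, 6]
j=3: nums[3] = 0-7 = -7 → [3, 8, 0, -7, 9, 6]
j=4: nums[4] = (-7)-9 = -16 → [3, 8, 0, -7, -16, 6]
j=5: nums[5] = (-16)-6 = -22 → [3, 8, 0, -7, -16, -22]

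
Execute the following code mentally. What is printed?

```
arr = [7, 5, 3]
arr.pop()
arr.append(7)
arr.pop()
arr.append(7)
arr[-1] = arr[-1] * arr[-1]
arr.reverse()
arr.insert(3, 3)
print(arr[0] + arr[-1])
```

52

pop() removes 3 → [7, 5]
append 7 → [7, 5, 7]
pop() removes 7 → [7, 5]
append 7 → [7, 5, 7]
arr[-1] = arr[-1]*arr[-1] = 7*7 = 49 → [7, 5, 49]
reverse → [49, 5, 7]
insert 3 at 3 → [49, 5, 7, 3]
arr[0]+arr[-1] = 49+3 = 52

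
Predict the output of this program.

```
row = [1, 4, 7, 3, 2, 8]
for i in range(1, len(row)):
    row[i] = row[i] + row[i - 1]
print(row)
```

i=1: row[1] = 4+1 = 5 → [1, 5, 7, 3, 2, 8]
i=2: row[2] = 7+5 = 12 → [1, 5, 12, 3, 2, 8]
i=3: row[3] = 3+12 = 15 → [1, 5, 12, 15, 2, 8]
i=4: row[4] = 2+15 = 17 → [1, 5, 12, 15, 17, 8]
i=5: row[5] = 8+17 = 25 → [1, 5, 12, 15, 17, 25]

[1, 5, 12, 15, 17, 25]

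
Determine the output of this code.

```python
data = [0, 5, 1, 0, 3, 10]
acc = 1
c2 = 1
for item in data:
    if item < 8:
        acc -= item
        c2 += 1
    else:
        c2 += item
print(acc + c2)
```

item=0: <8, acc = 1-0 = 1; c2=2
item=5: <8, acc = 1-5 = -4; c2=3
item=1: <8, acc = (-4)-1 = -5; c2=4
item=0: <8, acc = (-5)-0 = -5; c2=5
item=3: <8, acc = (-5)-3 = -8; c2=6
item=10: not <8; c2=16
acc+c2 = (-8)+16 = 8

8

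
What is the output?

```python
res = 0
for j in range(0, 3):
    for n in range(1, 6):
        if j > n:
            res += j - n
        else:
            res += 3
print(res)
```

j=0,n=1: not 0>1, res = 0+3 = 3
j=0,n=2: not 0>2, res = 3+3 = 6
j=0,n=3: not 0>3, res = 6+3 = 9
j=0,n=4: not 0>4, res = 9+3 = 12
j=0,n=5: not 0>5, res = 12+3 = 15
j=1,n=1: not 1>1, res = 15+3 = 18
j=1,n=2: not 1>2, res = 18+3 = 21
j=1,n=3: not 1>3, res = 21+3 = 24
j=1,n=4: not 1>4, res = 24+3 = 27
j=1,n=5: not 1>5, res = 27+3 = 30
j=2,n=1: 2>1, res = 30+1 = 31
j=2,n=2: not 2>2, res = 31+3 = 34
j=2,n=3: not 2>3, res = 34+3 = 37
j=2,n=4: not 2>4, res = 37+3 = 40
j=2,n=5: not 2>5, res = 40+3 = 43

43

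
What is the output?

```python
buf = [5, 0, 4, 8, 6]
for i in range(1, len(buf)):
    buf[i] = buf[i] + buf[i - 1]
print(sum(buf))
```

59

i=1: buf[1] = 0+5 = 5 → [5, 5, 4, 8, 6]
i=2: buf[2] = 4+5 = 9 → [5, 5, 9, 8, 6]
i=3: buf[3] = 8+9 = 17 → [5, 5, 9, 17, 6]
i=4: buf[4] = 6+17 = 23 → [5, 5, 9, 17, 23]
sum = 59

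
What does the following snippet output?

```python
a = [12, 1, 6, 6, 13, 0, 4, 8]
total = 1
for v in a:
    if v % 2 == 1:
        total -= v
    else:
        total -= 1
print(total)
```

v=12: not odd, total = 1-1 = 0
v=1: odd, total = 0-1 = -1
v=6: not odd, total = (-1)-1 = -2
v=6: not odd, total = (-2)-1 = -3
v=13: odd, total = (-3)-13 = -16
v=0: not odd, total = (-16)-1 = -17
v=4: not odd, total = (-17)-1 = -18
v=8: not odd, total = (-18)-1 = -19

-19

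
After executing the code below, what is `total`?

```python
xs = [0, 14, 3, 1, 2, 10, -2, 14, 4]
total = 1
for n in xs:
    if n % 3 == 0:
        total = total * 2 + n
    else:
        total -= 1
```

n=0: %3==0, total = 1*2+0 = 2
n=14: not %3==0, total = 2-1 = 1
n=3: %3==0, total = 1*2+3 = 5
n=1: not %3==0, total = 5-1 = 4
n=2: not %3==0, total = 4-1 = 3
n=10: not %3==0, total = 3-1 = 2
n=-2: not %3==0, total = 2-1 = 1
n=14: not %3==0, total = 1-1 = 0
n=4: not %3==0, total = 0-1 = -1

-1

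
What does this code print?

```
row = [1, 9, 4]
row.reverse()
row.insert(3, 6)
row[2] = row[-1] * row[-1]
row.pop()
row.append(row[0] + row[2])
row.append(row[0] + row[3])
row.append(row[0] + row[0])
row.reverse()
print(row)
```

[8, 44, 40, 36, 9, 4]

reverse → [4, 9, 1]
insert 6 at 3 → [4, 9, 1, 6]
row[2] = row[-1]*row[-1] = 6*6 = 36 → [4, 9, 36, 6]
pop() removes 6 → [4, 9, 36]
append row[0]+row[2] = 4+36 = 40 → [4, 9, 36, 40]
append row[0]+row[3] = 4+40 = 44 → [4, 9, 36, 40, 44]
append row[0]+row[0] = 4+4 = 8 → [4, 9, 36, 40, 44, 8]
reverse → [8, 44, 40, 36, 9, 4]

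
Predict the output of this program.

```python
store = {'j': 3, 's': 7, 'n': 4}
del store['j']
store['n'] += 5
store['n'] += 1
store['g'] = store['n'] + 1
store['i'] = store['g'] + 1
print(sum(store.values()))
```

del 'j' → {'s': 7, 'n': 4}
store['n'] = 4+5 = 9 → {'s': 7, 'n': 9}
store['n'] = 9+1 = 10 → {'s': 7, 'n': 10}
store['g'] = store['n']+1 = 11 → {'s': 7, 'n': 10, 'g': 11}
store['i'] = store['g']+1 = 12 → {'s': 7, 'n': 10, 'g': 11, 'i': 12}
sum of values = 40

40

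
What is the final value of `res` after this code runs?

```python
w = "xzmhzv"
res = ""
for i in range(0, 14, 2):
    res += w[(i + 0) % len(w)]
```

'xmzxmzx'

i=0: add w[0]='x' → 'x'
i=2: add w[2]='m' → 'xm'
i=4: add w[4]='z' → 'xmz'
i=6: add w[0]='x' → 'xmzx'
i=8: add w[2]='m' → 'xmzxm'
i=10: add w[4]='z' → 'xmzxmz'
i=12: add w[0]='x' → 'xmzxmzx'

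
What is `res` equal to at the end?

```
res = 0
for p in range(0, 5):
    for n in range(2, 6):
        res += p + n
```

110

p=0,n=2: res = 0+2 = 2
p=0,n=3: res = 2+3 = 5
p=0,n=4: res = 5+4 = 9
p=0,n=5: res = 9+5 = 14
p=1,n=2: res = 14+3 = 17
p=1,n=3: res = 17+4 = 21
p=1,n=4: res = 21+5 = 26
p=1,n=5: res = 26+6 = 32
p=2,n=2: res = 32+4 = 36
p=2,n=3: res = 36+5 = 41
p=2,n=4: res = 41+6 = 47
p=2,n=5: res = 47+7 = 54
p=3,n=2: res = 54+5 = 59
p=3,n=3: res = 59+6 = 65
p=3,n=4: res = 65+7 = 72
p=3,n=5: res = 72+8 = 80
p=4,n=2: res = 80+6 = 86
p=4,n=3: res = 86+7 = 93
p=4,n=4: res = 93+8 = 101
p=4,n=5: res = 101+9 = 110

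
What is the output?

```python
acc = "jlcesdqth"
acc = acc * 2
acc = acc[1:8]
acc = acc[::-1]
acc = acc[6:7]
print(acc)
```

l

repeat ×2 → 'jlcesdqthjlcesdqth'
slice [1:8] → 'lcesdqt'
reverse → 'tqdsecl'
slice [6:7] → 'l'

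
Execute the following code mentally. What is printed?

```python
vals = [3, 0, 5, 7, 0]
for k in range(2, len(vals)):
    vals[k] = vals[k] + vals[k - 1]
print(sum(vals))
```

32

k=2: vals[2] = 5+0 = 5 → [3, 0, 5, 7, 0]
k=3: vals[3] = 7+5 = 12 → [3, 0, 5, 12, 0]
k=4: vals[4] = 0+12 = 12 → [3, 0, 5, 12, 12]
sum = 32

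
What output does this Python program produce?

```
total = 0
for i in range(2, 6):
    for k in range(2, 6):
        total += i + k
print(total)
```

112

i=2,k=2: total = 0+4 = 4
i=2,k=3: total = 4+5 = 9
i=2,k=4: total = 9+6 = 15
i=2,k=5: total = 15+7 = 22
i=3,k=2: total = 22+5 = 27
i=3,k=3: total = 27+6 = 33
i=3,k=4: total = 33+7 = 40
i=3,k=5: total = 40+8 = 48
i=4,k=2: total = 48+6 = 54
i=4,k=3: total = 54+7 = 61
i=4,k=4: total = 61+8 = 69
i=4,k=5: total = 69+9 = 78
i=5,k=2: total = 78+7 = 85
i=5,k=3: total = 85+8 = 93
i=5,k=4: total = 93+9 = 102
i=5,k=5: total = 102+10 = 112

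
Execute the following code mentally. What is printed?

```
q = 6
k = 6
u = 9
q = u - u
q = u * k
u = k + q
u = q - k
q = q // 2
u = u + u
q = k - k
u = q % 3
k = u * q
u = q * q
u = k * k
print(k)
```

q = 9-9 = 0
q = 9*6 = 54
u = 6+54 = 60
u = 54-6 = 48
q = 54//2 = 27
u = 48+48 = 96
q = 6-6 = 0
u = 0%3 = 0
k = 0*0 = 0
u = 0*0 = 0
u = 0*0 = 0

0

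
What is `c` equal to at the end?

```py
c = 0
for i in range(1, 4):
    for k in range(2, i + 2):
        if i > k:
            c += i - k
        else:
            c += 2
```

i=1,k=2: not 1>2, c = 0+2 = 2
i=2,k=2: not 2>2, c = 2+2 = 4
i=2,k=3: not 2>3, c = 4+2 = 6
i=3,k=2: 3>2, c = 6+1 = 7
i=3,k=3: not 3>3, c = 7+2 = 9
i=3,k=4: not 3>4, c = 9+2 = 11

11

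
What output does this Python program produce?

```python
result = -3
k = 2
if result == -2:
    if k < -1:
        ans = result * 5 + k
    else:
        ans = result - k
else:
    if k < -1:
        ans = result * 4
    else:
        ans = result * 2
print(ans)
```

result=-3, k=2
result == -2 is False; k < -1 is False
→ ans = result * 2 = -6

-6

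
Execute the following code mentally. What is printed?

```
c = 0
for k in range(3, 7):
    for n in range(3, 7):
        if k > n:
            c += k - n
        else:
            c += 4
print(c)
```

k=3,n=3: not 3>3, c = 0+4 = 4
k=3,n=4: not 3>4, c = 4+4 = 8
k=3,n=5: not 3>5, c = 8+4 = 12
k=3,n=6: not 3>6, c = 12+4 = 16
k=4,n=3: 4>3, c = 16+1 = 17
k=4,n=4: not 4>4, c = 17+4 = 21
k=4,n=5: not 4>5, c = 21+4 = 25
k=4,n=6: not 4>6, c = 25+4 = 29
k=5,n=3: 5>3, c = 29+2 = 31
k=5,n=4: 5>4, c = 31+1 = 32
k=5,n=5: not 5>5, c = 32+4 = 36
k=5,n=6: not 5>6, c = 36+4 = 40
k=6,n=3: 6>3, c = 40+3 = 43
k=6,n=4: 6>4, c = 43+2 = 45
k=6,n=5: 6>5, c = 45+1 = 46
k=6,n=6: not 6>6, c = 46+4 = 50

50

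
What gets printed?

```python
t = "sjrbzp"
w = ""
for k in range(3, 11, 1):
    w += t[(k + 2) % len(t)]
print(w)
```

psjrbzps

k=3: add t[5]='p' → 'p'
k=4: add t[0]='s' → 'ps'
k=5: add t[1]='j' → 'psj'
k=6: add t[2]='r' → 'psjr'
k=7: add t[3]='b' → 'psjrb'
k=8: add t[4]='z' → 'psjrbz'
k=9: add t[5]='p' → 'psjrbzp'
k=10: add t[0]='s' → 'psjrbzps'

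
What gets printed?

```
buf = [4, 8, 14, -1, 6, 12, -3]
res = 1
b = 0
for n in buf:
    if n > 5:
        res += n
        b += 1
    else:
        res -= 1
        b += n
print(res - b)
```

n=4: not >5, res = 1-1 = 0; b=4
n=8: >5, res = 0+8 = 8; b=5
n=14: >5, res = 8+14 = 22; b=6
n=-1: not >5, res = 22-1 = 21; b=5
n=6: >5, res = 21+6 = 27; b=6
n=12: >5, res = 27+12 = 39; b=7
n=-3: not >5, res = 39-1 = 38; b=4
res-b = 38-4 = 34

34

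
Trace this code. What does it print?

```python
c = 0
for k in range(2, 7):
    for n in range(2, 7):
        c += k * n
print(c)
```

400

k=2,n=2: c = 0+4 = 4
k=2,n=3: c = 4+6 = 10
k=2,n=4: c = 10+8 = 18
k=2,n=5: c = 18+10 = 28
k=2,n=6: c = 28+12 = 40
k=3,n=2: c = 40+6 = 46
k=3,n=3: c = 46+9 = 55
k=3,n=4: c = 55+12 = 67
k=3,n=5: c = 67+15 = 82
k=3,n=6: c = 82+18 = 100
k=4,n=2: c = 100+8 = 108
k=4,n=3: c = 108+12 = 120
k=4,n=4: c = 120+16 = 136
k=4,n=5: c = 136+20 = 156
k=4,n=6: c = 156+24 = 180
k=5,n=2: c = 180+10 = 190
k=5,n=3: c = 190+15 = 205
k=5,n=4: c = 205+20 = 225
k=5,n=5: c = 225+25 = 250
k=5,n=6: c = 250+30 = 280
k=6,n=2: c = 280+12 = 292
k=6,n=3: c = 292+18 = 310
k=6,n=4: c = 310+24 = 334
k=6,n=5: c = 334+30 = 364
k=6,n=6: c = 364+36 = 400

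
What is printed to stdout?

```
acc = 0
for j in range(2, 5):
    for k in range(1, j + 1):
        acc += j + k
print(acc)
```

48

j=2,k=1: acc = 0+3 = 3
j=2,k=2: acc = 3+4 = 7
j=3,k=1: acc = 7+4 = 11
j=3,k=2: acc = 11+5 = 16
j=3,k=3: acc = 16+6 = 22
j=4,k=1: acc = 22+5 = 27
j=4,k=2: acc = 27+6 = 33
j=4,k=3: acc = 33+7 = 40
j=4,k=4: acc = 40+8 = 48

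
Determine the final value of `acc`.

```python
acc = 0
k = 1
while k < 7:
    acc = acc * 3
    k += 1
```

k=1: acc = 0*3 = 0
k=2: acc = 0*3 = 0
k=3: acc = 0*3 = 0
k=4: acc = 0*3 = 0
k=5: acc = 0*3 = 0
k=6: acc = 0*3 = 0

0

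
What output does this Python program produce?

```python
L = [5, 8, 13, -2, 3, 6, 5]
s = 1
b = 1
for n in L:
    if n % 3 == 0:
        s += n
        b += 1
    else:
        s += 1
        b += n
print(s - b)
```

n=5: not %3==0, s = 1+1 = 2; b=6
n=8: not %3==0, s = 2+1 = 3; b=14
n=13: not %3==0, s = 3+1 = 4; b=27
n=-2: not %3==0, s = 4+1 = 5; b=25
n=3: %3==0, s = 5+3 = 8; b=26
n=6: %3==0, s = 8+6 = 14; b=27
n=5: not %3==0, s = 14+1 = 15; b=32
s-b = 15-32 = -17

-17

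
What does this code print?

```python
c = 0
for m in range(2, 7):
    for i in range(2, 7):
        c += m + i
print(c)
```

m=2,i=2: c = 0+4 = 4
m=2,i=3: c = 4+5 = 9
m=2,i=4: c = 9+6 = 15
m=2,i=5: c = 15+7 = 22
m=2,i=6: c = 22+8 = 30
m=3,i=2: c = 30+5 = 35
m=3,i=3: c = 35+6 = 41
m=3,i=4: c = 41+7 = 48
m=3,i=5: c = 48+8 = 56
m=3,i=6: c = 56+9 = 65
m=4,i=2: c = 65+6 = 71
m=4,i=3: c = 71+7 = 78
m=4,i=4: c = 78+8 = 86
m=4,i=5: c = 86+9 = 95
m=4,i=6: c = 95+10 = 105
m=5,i=2: c = 105+7 = 112
m=5,i=3: c = 112+8 = 120
m=5,i=4: c = 120+9 = 129
m=5,i=5: c = 129+10 = 139
m=5,i=6: c = 139+11 = 150
m=6,i=2: c = 150+8 = 158
m=6,i=3: c = 158+9 = 167
m=6,i=4: c = 167+10 = 177
m=6,i=5: c = 177+11 = 188
m=6,i=6: c = 188+12 = 200

200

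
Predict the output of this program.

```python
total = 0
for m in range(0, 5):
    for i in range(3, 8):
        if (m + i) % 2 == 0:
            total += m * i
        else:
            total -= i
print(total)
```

m=0,i=3: odd sum, total = 0-3 = -3
m=0,i=4: even sum, total = (-3)+0 = -3
m=0,i=5: odd sum, total = (-3)-5 = -8
m=0,i=6: even sum, total = (-8)+0 = -8
m=0,i=7: odd sum, total = (-8)-7 = -15
m=1,i=3: even sum, total = (-15)+3 = -12
m=1,i=4: odd sum, total = (-12)-4 = -16
m=1,i=5: even sum, total = (-16)+5 = -11
m=1,i=6: odd sum, total = (-11)-6 = -17
m=1,i=7: even sum, total = (-17)+7 = -10
m=2,i=3: odd sum, total = (-10)-3 = -13
m=2,i=4: even sum, total = (-13)+8 = -5
m=2,i=5: odd sum, total = (-5)-5 = -10
m=2,i=6: even sum, total = (-10)+12 = 2
m=2,i=7: odd sum, total = 2-7 = -5
m=3,i=3: even sum, total = (-5)+9 = 4
m=3,i=4: odd sum, total = 4-4 = 0
m=3,i=5: even sum, total = 0+15 = 15
m=3,i=6: odd sum, total = 15-6 = 9
m=3,i=7: even sum, total = 9+21 = 30
m=4,i=3: odd sum, total = 30-3 = 27
m=4,i=4: even sum, total = 27+16 = 43
m=4,i=5: odd sum, total = 43-5 = 38
m=4,i=6: even sum, total = 38+24 = 62
m=4,i=7: odd sum, total = 62-7 = 55

55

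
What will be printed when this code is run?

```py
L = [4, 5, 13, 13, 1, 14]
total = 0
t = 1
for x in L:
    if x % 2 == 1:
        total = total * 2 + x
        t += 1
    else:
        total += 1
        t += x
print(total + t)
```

x=4: not odd, total = 0+1 = 1; t=5
x=5: odd, total = 1*2+5 = 7; t=6
x=13: odd, total = 7*2+13 = 27; t=7
x=13: odd, total = 27*2+13 = 67; t=8
x=1: odd, total = 67*2+1 = 135; t=9
x=14: not odd, total = 135+1 = 136; t=23
total+t = 136+23 = 159

159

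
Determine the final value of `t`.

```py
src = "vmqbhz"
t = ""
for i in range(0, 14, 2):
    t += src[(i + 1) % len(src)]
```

i=0: add src[1]='m' → 'm'
i=2: add src[3]='b' → 'mb'
i=4: add src[5]='z' → 'mbz'
i=6: add src[1]='m' → 'mbzm'
i=8: add src[3]='b' → 'mbzmb'
i=10: add src[5]='z' → 'mbzmbz'
i=12: add src[1]='m' → 'mbzmbzm'

'mbzmbzm'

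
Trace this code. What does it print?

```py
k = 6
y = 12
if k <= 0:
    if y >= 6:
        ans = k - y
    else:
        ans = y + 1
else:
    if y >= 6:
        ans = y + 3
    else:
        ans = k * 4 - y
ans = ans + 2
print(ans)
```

17

k=6, y=12
k <= 0 is False; y >= 6 is True
→ ans = y + 3 = 15
ans = 15+2 = 17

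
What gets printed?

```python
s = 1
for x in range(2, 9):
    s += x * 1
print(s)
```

36

x=2: s = 1+2*1 = 3
x=3: s = 3+3*1 = 6
x=4: s = 6+4*1 = 10
x=5: s = 10+5*1 = 15
x=6: s = 15+6*1 = 21
x=7: s = 21+7*1 = 28
x=8: s = 28+8*1 = 36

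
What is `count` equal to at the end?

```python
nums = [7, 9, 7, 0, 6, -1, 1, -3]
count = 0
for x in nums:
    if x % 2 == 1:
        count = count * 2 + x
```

419

x=7: odd, count = 0*2+7 = 7
x=9: odd, count = 7*2+9 = 23
x=7: odd, count = 23*2+7 = 53
x=0: not odd
x=6: not odd
x=-1: odd, count = 53*2+(-1) = 105
x=1: odd, count = 105*2+1 = 211
x=-3: odd, count = 211*2+(-3) = 419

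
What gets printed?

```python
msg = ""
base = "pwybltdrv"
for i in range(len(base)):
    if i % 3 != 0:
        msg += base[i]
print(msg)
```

i=0: skip
i=1: add 'w' → 'w'
i=2: add 'y' → 'wy'
i=3: skip
i=4: add 'l' → 'wyl'
i=5: add 't' → 'wylt'
i=6: skip
i=7: add 'r' → 'wyltr'
i=8: add 'v' → 'wyltrv'

wyltrv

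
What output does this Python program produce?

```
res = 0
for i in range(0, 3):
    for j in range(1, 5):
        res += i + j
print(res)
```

i=0,j=1: res = 0+1 = 1
i=0,j=2: res = 1+2 = 3
i=0,j=3: res = 3+3 = 6
i=0,j=4: res = 6+4 = 10
i=1,j=1: res = 10+2 = 12
i=1,j=2: res = 12+3 = 15
i=1,j=3: res = 15+4 = 19
i=1,j=4: res = 19+5 = 24
i=2,j=1: res = 24+3 = 27
i=2,j=2: res = 27+4 = 31
i=2,j=3: res = 31+5 = 36
i=2,j=4: res = 36+6 = 42

42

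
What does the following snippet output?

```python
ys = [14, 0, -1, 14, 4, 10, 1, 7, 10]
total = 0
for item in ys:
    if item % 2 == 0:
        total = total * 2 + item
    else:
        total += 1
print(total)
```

626

item=14: even, total = 0*2+14 = 14
item=0: even, total = 14*2+0 = 28
item=-1: not even, total = 28+1 = 29
item=14: even, total = 29*2+14 = 72
item=4: even, total = 72*2+4 = 148
item=10: even, total = 148*2+10 = 306
item=1: not even, total = 306+1 = 307
item=7: not even, total = 307+1 = 308
item=10: even, total = 308*2+10 = 626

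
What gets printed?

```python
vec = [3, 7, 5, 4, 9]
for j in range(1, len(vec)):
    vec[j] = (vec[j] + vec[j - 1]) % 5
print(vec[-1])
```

3

j=1: vec[1] = (7+3)%5 = 0 → [3, 0, 5, 4, 9]
j=2: vec[2] = (5+0)%5 = 0 → [3, 0, 0, 4, 9]
j=3: vec[3] = (4+0)%5 = 4 → [3, 0, 0, 4, 9]
j=4: vec[4] = (9+4)%5 = 3 → [3, 0, 0, 4, 3]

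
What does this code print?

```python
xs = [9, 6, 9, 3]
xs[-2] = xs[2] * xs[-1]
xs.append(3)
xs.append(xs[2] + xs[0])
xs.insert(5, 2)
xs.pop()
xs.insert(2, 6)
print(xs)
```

xs[-2] = xs[2]*xs[-1] = 9*3 = 27 → [9, 6, 27, 3]
append 3 → [9, 6, 27, 3, 3]
append xs[2]+xs[0] = 27+9 = 36 → [9, 6, 27, 3, 3, 36]
insert 2 at 5 → [9, 6, 27, 3, 3, 2, 36]
pop() removes 36 → [9, 6, 27, 3, 3, 2]
insert 6 at 2 → [9, 6, 6, 27, 3, 3, 2]

[9, 6, 6, 27, 3, 3, 2]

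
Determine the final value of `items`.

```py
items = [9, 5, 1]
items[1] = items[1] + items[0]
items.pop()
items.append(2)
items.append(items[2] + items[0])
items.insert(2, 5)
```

items[1] = items[1]+items[0] = 5+9 = 14 → [9, 14, 1]
pop() removes 1 → [9, 14]
append 2 → [9, 14, 2]
append items[2]+items[0] = 2+9 = 11 → [9, 14, 2, 11]
insert 5 at 2 → [9, 14, 5, 2, 11]

[9, 14, 5, 2, 11]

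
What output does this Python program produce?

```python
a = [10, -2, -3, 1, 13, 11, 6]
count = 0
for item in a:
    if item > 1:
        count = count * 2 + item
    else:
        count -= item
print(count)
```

192

item=10: >1, count = 0*2+10 = 10
item=-2: not >1, count = 10-(-2) = 12
item=-3: not >1, count = 12-(-3) = 15
item=1: not >1, count = 15-1 = 14
item=13: >1, count = 14*2+13 = 41
item=11: >1, count = 41*2+11 = 93
item=6: >1, count = 93*2+6 = 192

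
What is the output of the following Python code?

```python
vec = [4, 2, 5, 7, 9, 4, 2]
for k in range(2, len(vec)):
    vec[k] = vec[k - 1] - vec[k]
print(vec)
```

k=2: vec[2] = 2-5 = -3 → [4, 2, -3, 7, 9, 4, 2]
k=3: vec[3] = (-3)-7 = -10 → [4, 2, -3, -10, 9, 4, 2]
k=4: vec[4] = (-10)-9 = -19 → [4, 2, -3, -10, -19, 4, 2]
k=5: vec[5] = (-19)-4 = -23 → [4, 2, -3, -10, -19, -23, 2]
k=6: vec[6] = (-23)-2 = -25 → [4, 2, -3, -10, -19, -23, -25]

[4, 2, -3, -10, -19, -23, -25]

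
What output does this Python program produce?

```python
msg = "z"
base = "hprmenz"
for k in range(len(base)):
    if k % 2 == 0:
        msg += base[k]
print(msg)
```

k=0: add 'h' → 'zh'
k=1: skip
k=2: add 'r' → 'zhr'
k=3: skip
k=4: add 'e' → 'zhre'
k=5: skip
k=6: add 'z' → 'zhrez'

zhrez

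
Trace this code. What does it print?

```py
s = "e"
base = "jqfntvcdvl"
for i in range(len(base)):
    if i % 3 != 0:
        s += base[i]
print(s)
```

i=0: skip
i=1: add 'q' → 'eq'
i=2: add 'f' → 'eqf'
i=3: skip
i=4: add 't' → 'eqft'
i=5: add 'v' → 'eqftv'
i=6: skip
i=7: add 'd' → 'eqftvd'
i=8: add 'v' → 'eqftvdv'
i=9: skip

eqftvdv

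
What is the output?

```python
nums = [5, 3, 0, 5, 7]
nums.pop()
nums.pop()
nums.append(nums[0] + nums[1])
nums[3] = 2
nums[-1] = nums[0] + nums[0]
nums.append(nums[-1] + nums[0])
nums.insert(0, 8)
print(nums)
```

[8, 5, 3, 0, 10, 15]

pop() removes 7 → [5, 3, 0, 5]
pop() removes 5 → [5, 3, 0]
append nums[0]+nums[1] = 5+3 = 8 → [5, 3, 0, 8]
nums[3] = 2 → [5, 3, 0, 2]
nums[-1] = nums[0]+nums[0] = 5+5 = 10 → [5, 3, 0, 10]
append nums[-1]+nums[0] = 10+5 = 15 → [5, 3, 0, 10, 15]
insert 8 at 0 → [8, 5, 3, 0, 10, 15]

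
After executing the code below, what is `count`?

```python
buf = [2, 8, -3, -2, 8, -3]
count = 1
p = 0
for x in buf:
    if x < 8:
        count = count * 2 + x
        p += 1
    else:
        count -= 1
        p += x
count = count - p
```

x=2: <8, count = 1*2+2 = 4; p=1
x=8: not <8, count = 4-1 = 3; p=9
x=-3: <8, count = 3*2+(-3) = 3; p=10
x=-2: <8, count = 3*2+(-2) = 4; p=11
x=8: not <8, count = 4-1 = 3; p=19
x=-3: <8, count = 3*2+(-3) = 3; p=20
count-p = 3-20 = -17

-17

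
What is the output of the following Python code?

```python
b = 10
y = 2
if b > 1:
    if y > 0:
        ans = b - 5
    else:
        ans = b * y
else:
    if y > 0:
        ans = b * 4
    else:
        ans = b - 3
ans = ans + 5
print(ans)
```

b=10, y=2
b > 1 is True; y > 0 is True
→ ans = b - 5 = 5
ans = 5+5 = 10

10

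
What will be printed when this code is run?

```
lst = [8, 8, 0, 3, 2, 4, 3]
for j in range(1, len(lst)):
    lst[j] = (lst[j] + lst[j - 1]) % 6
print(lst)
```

j=1: lst[1] = (8+8)%6 = 4 → [8, 4, 0, 3, 2, 4, 3]
j=2: lst[2] = (0+4)%6 = 4 → [8, 4, 4, 3, 2, 4, 3]
j=3: lst[3] = (3+4)%6 = 1 → [8, 4, 4, 1, 2, 4, 3]
j=4: lst[4] = (2+1)%6 = 3 → [8, 4, 4, 1, 3, 4, 3]
j=5: lst[5] = (4+3)%6 = 1 → [8, 4, 4, 1, 3, 1, 3]
j=6: lst[6] = (3+1)%6 = 4 → [8, 4, 4, 1, 3, 1, 4]

[8, 4, 4, 1, 3, 1, 4]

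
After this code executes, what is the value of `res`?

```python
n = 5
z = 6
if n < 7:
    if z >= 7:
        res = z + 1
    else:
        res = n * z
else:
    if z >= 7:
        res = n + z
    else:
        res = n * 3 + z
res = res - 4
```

26

n=5, z=6
n < 7 is True; z >= 7 is False
→ res = n * z = 30
res = 30-4 = 26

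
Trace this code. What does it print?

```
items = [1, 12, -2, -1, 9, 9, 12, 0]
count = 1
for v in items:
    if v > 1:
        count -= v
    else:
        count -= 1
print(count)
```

v=1: not >1, count = 1-1 = 0
v=12: >1, count = 0-12 = -12
v=-2: not >1, count = (-12)-1 = -13
v=-1: not >1, count = (-13)-1 = -14
v=9: >1, count = (-14)-9 = -23
v=9: >1, count = (-23)-9 = -32
v=12: >1, count = (-32)-12 = -44
v=0: not >1, count = (-44)-1 = -45

-45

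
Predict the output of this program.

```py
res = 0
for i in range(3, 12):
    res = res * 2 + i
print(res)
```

i=3: res = 0*2+3 = 3
i=4: res = 3*2+4 = 10
i=5: res = 10*2+5 = 25
i=6: res = 25*2+6 = 56
i=7: res = 56*2+7 = 119
i=8: res = 119*2+8 = 246
i=9: res = 246*2+9 = 501
i=10: res = 501*2+10 = 1012
i=11: res = 1012*2+11 = 2035

2035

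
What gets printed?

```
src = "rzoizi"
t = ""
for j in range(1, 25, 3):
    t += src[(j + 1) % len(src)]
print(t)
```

j=1: add src[2]='o' → 'o'
j=4: add src[5]='i' → 'oi'
j=7: add src[2]='o' → 'oio'
j=10: add src[5]='i' → 'oioi'
j=13: add src[2]='o' → 'oioio'
j=16: add src[5]='i' → 'oioioi'
j=19: add src[2]='o' → 'oioioio'
j=22: add src[5]='i' → 'oioioioi'

oioioioi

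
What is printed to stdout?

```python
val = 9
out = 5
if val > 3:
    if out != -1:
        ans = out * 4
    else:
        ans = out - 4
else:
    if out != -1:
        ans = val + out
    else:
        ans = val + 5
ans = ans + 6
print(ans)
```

26

val=9, out=5
val > 3 is True; out != -1 is True
→ ans = out * 4 = 20
ans = 20+6 = 26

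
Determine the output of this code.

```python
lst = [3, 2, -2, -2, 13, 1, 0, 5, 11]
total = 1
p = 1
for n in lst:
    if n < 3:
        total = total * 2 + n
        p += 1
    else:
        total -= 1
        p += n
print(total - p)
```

n=3: not <3, total = 1-1 = 0; p=4
n=2: <3, total = 0*2+2 = 2; p=5
n=-2: <3, total = 2*2+(-2) = 2; p=6
n=-2: <3, total = 2*2+(-2) = 2; p=7
n=13: not <3, total = 2-1 = 1; p=20
n=1: <3, total = 1*2+1 = 3; p=21
n=0: <3, total = 3*2+0 = 6; p=22
n=5: not <3, total = 6-1 = 5; p=27
n=11: not <3, total = 5-1 = 4; p=38
total-p = 4-38 = -34

-34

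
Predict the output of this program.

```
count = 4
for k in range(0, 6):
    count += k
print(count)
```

k=0: count = 4+0 = 4
k=1: count = 4+1 = 5
k=2: count = 5+2 = 7
k=3: count = 7+3 = 10
k=4: count = 10+4 = 14
k=5: count = 14+5 = 19

19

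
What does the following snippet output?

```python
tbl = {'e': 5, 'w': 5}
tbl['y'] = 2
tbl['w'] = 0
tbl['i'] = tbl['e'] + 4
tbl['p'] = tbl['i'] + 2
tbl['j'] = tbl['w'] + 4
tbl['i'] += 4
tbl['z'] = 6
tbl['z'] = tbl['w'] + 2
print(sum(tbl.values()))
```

37

tbl['y'] = 2 → {'e': 5, 'w': 5, 'y': 2}
tbl['w'] = 0 → {'e': 5, 'w': 0, 'y': 2}
tbl['i'] = tbl['e']+4 = 9 → {'e': 5, 'w': 0, 'y': 2, 'i': 9}
tbl['p'] = tbl['i']+2 = 11 → {'e': 5, 'w': 0, 'y': 2, 'i': 9, 'p': 11}
tbl['j'] = tbl['w']+4 = 4 → {'e': 5, 'w': 0, 'y': 2, 'i': 9, 'p': 11, 'j': 4}
tbl['i'] = 9+4 = 13 → {'e': 5, 'w': 0, 'y': 2, 'i': 13, 'p': 11, 'j': 4}
tbl['z'] = 6 → {'e': 5, 'w': 0, 'y': 2, 'i': 13, 'p': 11, 'j': 4, 'z': 6}
tbl['z'] = tbl['w']+2 = 2 → {'e': 5, 'w': 0, 'y': 2, 'i': 13, 'p': 11, 'j': 4, 'z': 2}
sum of values = 37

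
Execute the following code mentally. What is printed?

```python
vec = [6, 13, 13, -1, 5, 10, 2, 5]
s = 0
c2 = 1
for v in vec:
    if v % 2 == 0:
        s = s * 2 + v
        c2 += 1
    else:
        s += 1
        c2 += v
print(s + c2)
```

v=6: even, s = 0*2+6 = 6; c2=2
v=13: not even, s = 6+1 = 7; c2=15
v=13: not even, s = 7+1 = 8; c2=28
v=-1: not even, s = 8+1 = 9; c2=27
v=5: not even, s = 9+1 = 10; c2=32
v=10: even, s = 10*2+10 = 30; c2=33
v=2: even, s = 30*2+2 = 62; c2=34
v=5: not even, s = 62+1 = 63; c2=39
s+c2 = 63+39 = 102

102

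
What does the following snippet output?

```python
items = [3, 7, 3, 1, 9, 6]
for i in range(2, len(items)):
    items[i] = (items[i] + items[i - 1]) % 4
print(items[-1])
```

2

i=2: items[2] = (3+7)%4 = 2 → [3, 7, 2, 1, 9, 6]
i=3: items[3] = (1+2)%4 = 3 → [3, 7, 2, 3, 9, 6]
i=4: items[4] = (9+3)%4 = 0 → [3, 7, 2, 3, 0, 6]
i=5: items[5] = (6+0)%4 = 2 → [3, 7, 2, 3, 0, 2]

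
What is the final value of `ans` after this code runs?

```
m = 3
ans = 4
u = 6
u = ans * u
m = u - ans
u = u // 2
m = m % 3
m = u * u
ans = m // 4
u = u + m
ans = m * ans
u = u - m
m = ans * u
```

u = 4*6 = 24
m = 24-4 = 20
u = 24//2 = 12
m = 20%3 = 2
m = 12*12 = 144
ans = 144//4 = 36
u = 12+144 = 156
ans = 144*36 = 5184
u = 156-144 = 12
m = 5184*12 = 62208

5184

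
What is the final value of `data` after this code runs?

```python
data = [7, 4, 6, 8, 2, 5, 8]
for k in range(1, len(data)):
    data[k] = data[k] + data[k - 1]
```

k=1: data[1] = 4+7 = 11 → [7, 11, 6, 8, 2, 5, 8]
k=2: data[2] = 6+11 = 17 → [7, 11, 17, 8, 2, 5, 8]
k=3: data[3] = 8+17 = 25 → [7, 11, 17, 25, 2, 5, 8]
k=4: data[4] = 2+25 = 27 → [7, 11, 17, 25, 27, 5, 8]
k=5: data[5] = 5+27 = 32 → [7, 11, 17, 25, 27, 32, 8]
k=6: data[6] = 8+32 = 40 → [7, 11, 17, 25, 27, 32, 40]

[7, 11, 17, 25, 27, 32, 40]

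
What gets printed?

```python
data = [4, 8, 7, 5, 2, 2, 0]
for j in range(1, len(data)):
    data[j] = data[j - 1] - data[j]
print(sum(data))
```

j=1: data[1] = 4-8 = -4 → [4, -4, 7, 5, 2, 2, 0]
j=2: data[2] = (-4)-7 = -11 → [4, -4, -11, 5, 2, 2, 0]
j=3: data[3] = (-11)-5 = -16 → [4, -4, -11, -16, 2, 2, 0]
j=4: data[4] = (-16)-2 = -18 → [4, -4, -11, -16, -18, 2, 0]
j=5: data[5] = (-18)-2 = -20 → [4, -4, -11, -16, -18, -20, 0]
j=6: data[6] = (-20)-0 = -20 → [4, -4, -11, -16, -18, -20, -20]
sum = -85

-85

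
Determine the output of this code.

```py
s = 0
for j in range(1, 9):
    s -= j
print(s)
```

-36

j=1: s = 0-1 = -1
j=2: s = (-1)-2 = -3
j=3: s = (-3)-3 = -6
j=4: s = (-6)-4 = -10
j=5: s = (-10)-5 = -15
j=6: s = (-15)-6 = -21
j=7: s = (-21)-7 = -28
j=8: s = (-28)-8 = -36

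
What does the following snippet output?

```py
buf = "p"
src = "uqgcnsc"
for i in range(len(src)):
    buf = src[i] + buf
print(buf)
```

csncgqup

i=0: prepend 'u' → 'up'
i=1: prepend 'q' → 'qup'
i=2: prepend 'g' → 'gqup'
i=3: prepend 'c' → 'cgqup'
i=4: prepend 'n' → 'ncgqup'
i=5: prepend 's' → 'sncgqup'
i=6: prepend 'c' → 'csncgqup'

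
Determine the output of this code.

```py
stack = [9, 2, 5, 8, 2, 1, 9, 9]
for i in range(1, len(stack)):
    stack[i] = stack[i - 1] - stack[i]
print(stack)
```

i=1: stack[1] = 9-2 = 7 → [9, 7, 5, 8, 2, 1, 9, 9]
i=2: stack[2] = 7-5 = 2 → [9, 7, 2, 8, 2, 1, 9, 9]
i=3: stack[3] = 2-8 = -6 → [9, 7, 2, -6, 2, 1, 9, 9]
i=4: stack[4] = (-6)-2 = -8 → [9, 7, 2, -6, -8, 1, 9, 9]
i=5: stack[5] = (-8)-1 = -9 → [9, 7, 2, -6, -8, -9, 9, 9]
i=6: stack[6] = (-9)-9 = -18 → [9, 7, 2, -6, -8, -9, -18, 9]
i=7: stack[7] = (-18)-9 = -27 → [9, 7, 2, -6, -8, -9, -18, -27]

[9, 7, 2, -6, -8, -9, -18, -27]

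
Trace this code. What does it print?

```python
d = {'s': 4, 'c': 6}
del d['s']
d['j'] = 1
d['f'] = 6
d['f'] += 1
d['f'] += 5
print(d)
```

{'c': 6, 'j': 1, 'f': 12}

del 's' → {'c': 6}
d['j'] = 1 → {'c': 6, 'j': 1}
d['f'] = 6 → {'c': 6, 'j': 1, 'f': 6}
d['f'] = 6+1 = 7 → {'c': 6, 'j': 1, 'f': 7}
d['f'] = 7+5 = 12 → {'c': 6, 'j': 1, 'f': 12}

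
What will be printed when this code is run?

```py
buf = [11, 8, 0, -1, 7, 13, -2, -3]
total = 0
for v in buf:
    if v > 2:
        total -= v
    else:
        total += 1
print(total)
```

-35

v=11: >2, total = 0-11 = -11
v=8: >2, total = (-11)-8 = -19
v=0: not >2, total = (-19)+1 = -18
v=-1: not >2, total = (-18)+1 = -17
v=7: >2, total = (-17)-7 = -24
v=13: >2, total = (-24)-13 = -37
v=-2: not >2, total = (-37)+1 = -36
v=-3: not >2, total = (-36)+1 = -35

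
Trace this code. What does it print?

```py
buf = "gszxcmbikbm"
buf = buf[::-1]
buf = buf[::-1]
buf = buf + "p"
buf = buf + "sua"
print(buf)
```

reverse → 'mbkibmcxzsg'
reverse → 'gszxcmbikbm'
+ 'p' → 'gszxcmbikbmp'
+ 'sua' → 'gszxcmbikbmpsua'

gszxcmbikbmpsua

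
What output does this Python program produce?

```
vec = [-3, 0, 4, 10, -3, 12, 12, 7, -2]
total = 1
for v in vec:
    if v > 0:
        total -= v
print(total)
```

-44

v=-3: not >0
v=0: not >0
v=4: >0, total = 1-4 = -3
v=10: >0, total = (-3)-10 = -13
v=-3: not >0
v=12: >0, total = (-13)-12 = -25
v=12: >0, total = (-25)-12 = -37
v=7: >0, total = (-37)-7 = -44
v=-2: not >0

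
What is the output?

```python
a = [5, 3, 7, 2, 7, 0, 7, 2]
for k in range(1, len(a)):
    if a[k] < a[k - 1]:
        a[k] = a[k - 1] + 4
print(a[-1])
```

k=1: 3<5, a[1] = 5+4 = 9 → [5, 9, 7, 2, 7, 0, 7, 2]
k=2: 7<9, a[2] = 9+4 = 13 → [5, 9, 13, 2, 7, 0, 7, 2]
k=3: 2<13, a[3] = 13+4 = 17 → [5, 9, 13, 17, 7, 0, 7, 2]
k=4: 7<17, a[4] = 17+4 = 21 → [5, 9, 13, 17, 21, 0, 7, 2]
k=5: 0<21, a[5] = 21+4 = 25 → [5, 9, 13, 17, 21, 25, 7, 2]
k=6: 7<25, a[6] = 25+4 = 29 → [5, 9, 13, 17, 21, 25, 29, 2]
k=7: 2<29, a[7] = 29+4 = 33 → [5, 9, 13, 17, 21, 25, 29, 33]

33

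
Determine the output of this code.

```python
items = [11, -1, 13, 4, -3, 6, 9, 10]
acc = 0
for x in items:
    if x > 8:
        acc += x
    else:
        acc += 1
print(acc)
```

x=11: >8, acc = 0+11 = 11
x=-1: not >8, acc = 11+1 = 12
x=13: >8, acc = 12+13 = 25
x=4: not >8, acc = 25+1 = 26
x=-3: not >8, acc = 26+1 = 27
x=6: not >8, acc = 27+1 = 28
x=9: >8, acc = 28+9 = 37
x=10: >8, acc = 37+10 = 47

47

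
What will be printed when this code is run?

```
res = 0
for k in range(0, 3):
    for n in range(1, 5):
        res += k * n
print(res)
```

30

k=0,n=1: res = 0+0 = 0
k=0,n=2: res = 0+0 = 0
k=0,n=3: res = 0+0 = 0
k=0,n=4: res = 0+0 = 0
k=1,n=1: res = 0+1 = 1
k=1,n=2: res = 1+2 = 3
k=1,n=3: res = 3+3 = 6
k=1,n=4: res = 6+4 = 10
k=2,n=1: res = 10+2 = 12
k=2,n=2: res = 12+4 = 16
k=2,n=3: res = 16+6 = 22
k=2,n=4: res = 22+8 = 30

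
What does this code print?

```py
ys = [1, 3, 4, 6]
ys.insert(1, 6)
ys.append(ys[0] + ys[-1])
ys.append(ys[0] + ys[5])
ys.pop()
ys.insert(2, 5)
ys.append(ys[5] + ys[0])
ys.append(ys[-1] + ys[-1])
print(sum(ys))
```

53

insert 6 at 1 → [1, 6, 3, 4, 6]
append ys[0]+ys[-1] = 1+6 = 7 → [1, 6, 3, 4, 6, 7]
append ys[0]+ys[5] = 1+7 = 8 → [1, 6, 3, 4, 6, 7, 8]
pop() removes 8 → [1, 6, 3, 4, 6, 7]
insert 5 at 2 → [1, 6, 5, 3, 4, 6, 7]
append ys[5]+ys[0] = 6+1 = 7 → [1, 6, 5, 3, 4, 6, 7, 7]
append ys[-1]+ys[-1] = 7+7 = 14 → [1, 6, 5, 3, 4, 6, 7, 7, 14]
sum = 53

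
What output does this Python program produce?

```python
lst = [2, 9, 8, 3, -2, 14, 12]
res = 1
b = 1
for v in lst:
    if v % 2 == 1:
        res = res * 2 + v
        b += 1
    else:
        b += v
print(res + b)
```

v=2: not odd; b=3
v=9: odd, res = 1*2+9 = 11; b=4
v=8: not odd; b=12
v=3: odd, res = 11*2+3 = 25; b=13
v=-2: not odd; b=11
v=14: not odd; b=25
v=12: not odd; b=37
res+b = 25+37 = 62

62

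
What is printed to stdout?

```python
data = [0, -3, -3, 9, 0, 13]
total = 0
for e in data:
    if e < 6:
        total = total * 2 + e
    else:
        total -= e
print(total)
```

-49

e=0: <6, total = 0*2+0 = 0
e=-3: <6, total = 0*2+(-3) = -3
e=-3: <6, total = (-3)*2+(-3) = -9
e=9: not <6, total = (-9)-9 = -18
e=0: <6, total = (-18)*2+0 = -36
e=13: not <6, total = (-36)-13 = -49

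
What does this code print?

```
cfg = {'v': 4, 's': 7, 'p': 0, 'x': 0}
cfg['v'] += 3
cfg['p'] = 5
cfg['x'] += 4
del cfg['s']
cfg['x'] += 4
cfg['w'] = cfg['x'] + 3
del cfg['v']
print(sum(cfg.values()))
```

24

cfg['v'] = 4+3 = 7 → {'v': 7, 's': 7, 'p': 0, 'x': 0}
cfg['p'] = 5 → {'v': 7, 's': 7, 'p': 5, 'x': 0}
cfg['x'] = 0+4 = 4 → {'v': 7, 's': 7, 'p': 5, 'x': 4}
del 's' → {'v': 7, 'p': 5, 'x': 4}
cfg['x'] = 4+4 = 8 → {'v': 7, 'p': 5, 'x': 8}
cfg['w'] = cfg['x']+3 = 11 → {'v': 7, 'p': 5, 'x': 8, 'w': 11}
del 'v' → {'p': 5, 'x': 8, 'w': 11}
sum of values = 24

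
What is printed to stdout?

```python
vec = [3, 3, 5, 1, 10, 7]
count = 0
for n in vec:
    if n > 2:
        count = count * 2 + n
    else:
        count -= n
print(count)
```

n=3: >2, count = 0*2+3 = 3
n=3: >2, count = 3*2+3 = 9
n=5: >2, count = 9*2+5 = 23
n=1: not >2, count = 23-1 = 22
n=10: >2, count = 22*2+10 = 54
n=7: >2, count = 54*2+7 = 115

115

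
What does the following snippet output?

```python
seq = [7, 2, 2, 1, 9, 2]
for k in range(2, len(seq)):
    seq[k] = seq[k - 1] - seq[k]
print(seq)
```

[7, 2, 0, -1, -10, -12]

k=2: seq[2] = 2-2 = 0 → [7, 2, 0, 1, 9, 2]
k=3: seq[3] = 0-1 = -1 → [7, 2, 0, -1, 9, 2]
k=4: seq[4] = (-1)-9 = -10 → [7, 2, 0, -1, -10, 2]
k=5: seq[5] = (-10)-2 = -12 → [7, 2, 0, -1, -10, -12]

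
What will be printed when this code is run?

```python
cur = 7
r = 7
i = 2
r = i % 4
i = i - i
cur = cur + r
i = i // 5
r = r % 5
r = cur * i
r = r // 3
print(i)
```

0

r = 2%4 = 2
i = 2-2 = 0
cur = 7+2 = 9
i = 0//5 = 0
r = 2%5 = 2
r = 9*0 = 0
r = 0//3 = 0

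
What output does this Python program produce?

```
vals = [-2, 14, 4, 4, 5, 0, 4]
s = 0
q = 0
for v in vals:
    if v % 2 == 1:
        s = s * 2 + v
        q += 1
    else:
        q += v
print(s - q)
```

-20

v=-2: not odd; q=-2
v=14: not odd; q=12
v=4: not odd; q=16
v=4: not odd; q=20
v=5: odd, s = 0*2+5 = 5; q=21
v=0: not odd; q=21
v=4: not odd; q=25
s-q = 5-25 = -20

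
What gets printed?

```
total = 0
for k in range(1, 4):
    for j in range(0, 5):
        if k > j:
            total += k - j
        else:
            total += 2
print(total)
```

28

k=1,j=0: 1>0, total = 0+1 = 1
k=1,j=1: not 1>1, total = 1+2 = 3
k=1,j=2: not 1>2, total = 3+2 = 5
k=1,j=3: not 1>3, total = 5+2 = 7
k=1,j=4: not 1>4, total = 7+2 = 9
k=2,j=0: 2>0, total = 9+2 = 11
k=2,j=1: 2>1, total = 11+1 = 12
k=2,j=2: not 2>2, total = 12+2 = 14
k=2,j=3: not 2>3, total = 14+2 = 16
k=2,j=4: not 2>4, total = 16+2 = 18
k=3,j=0: 3>0, total = 18+3 = 21
k=3,j=1: 3>1, total = 21+2 = 23
k=3,j=2: 3>2, total = 23+1 = 24
k=3,j=3: not 3>3, total = 24+2 = 26
k=3,j=4: not 3>4, total = 26+2 = 28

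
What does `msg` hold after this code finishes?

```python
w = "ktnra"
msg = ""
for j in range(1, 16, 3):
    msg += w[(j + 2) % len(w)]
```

j=1: add w[3]='r' → 'r'
j=4: add w[1]='t' → 'rt'
j=7: add w[4]='a' → 'rta'
j=10: add w[2]='n' → 'rtan'
j=13: add w[0]='k' → 'rtank'

'rtank'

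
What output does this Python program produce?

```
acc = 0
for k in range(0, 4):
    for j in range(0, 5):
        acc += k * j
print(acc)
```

k=0,j=0: acc = 0+0 = 0
k=0,j=1: acc = 0+0 = 0
k=0,j=2: acc = 0+0 = 0
k=0,j=3: acc = 0+0 = 0
k=0,j=4: acc = 0+0 = 0
k=1,j=0: acc = 0+0 = 0
k=1,j=1: acc = 0+1 = 1
k=1,j=2: acc = 1+2 = 3
k=1,j=3: acc = 3+3 = 6
k=1,j=4: acc = 6+4 = 10
k=2,j=0: acc = 10+0 = 10
k=2,j=1: acc = 10+2 = 12
k=2,j=2: acc = 12+4 = 16
k=2,j=3: acc = 16+6 = 22
k=2,j=4: acc = 22+8 = 30
k=3,j=0: acc = 30+0 = 30
k=3,j=1: acc = 30+3 = 33
k=3,j=2: acc = 33+6 = 39
k=3,j=3: acc = 39+9 = 48
k=3,j=4: acc = 48+12 = 60

60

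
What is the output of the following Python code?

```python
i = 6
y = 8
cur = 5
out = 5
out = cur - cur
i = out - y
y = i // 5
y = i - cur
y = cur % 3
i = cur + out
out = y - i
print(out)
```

out = 5-5 = 0
i = 0-8 = -8
y = (-8)//5 = -2
y = (-8)-5 = -13
y = 5%3 = 2
i = 5+0 = 5
out = 2-5 = -3

-3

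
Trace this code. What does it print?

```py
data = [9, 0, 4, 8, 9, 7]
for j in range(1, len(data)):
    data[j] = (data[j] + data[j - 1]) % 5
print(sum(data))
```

19

j=1: data[1] = (0+9)%5 = 4 → [9, 4, 4, 8, 9, 7]
j=2: data[2] = (4+4)%5 = 3 → [9, 4, 3, 8, 9, 7]
j=3: data[3] = (8+3)%5 = 1 → [9, 4, 3, 1, 9, 7]
j=4: data[4] = (9+1)%5 = 0 → [9, 4, 3, 1, 0, 7]
j=5: data[5] = (7+0)%5 = 2 → [9, 4, 3, 1, 0, 2]
sum = 19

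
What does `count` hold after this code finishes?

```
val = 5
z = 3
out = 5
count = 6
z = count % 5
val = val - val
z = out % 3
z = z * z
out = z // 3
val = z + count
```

6

z = 6%5 = 1
val = 5-5 = 0
z = 5%3 = 2
z = 2*2 = 4
out = 4//3 = 1
val = 4+6 = 10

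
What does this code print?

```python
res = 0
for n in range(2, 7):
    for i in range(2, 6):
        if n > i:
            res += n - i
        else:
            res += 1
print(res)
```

n=2,i=2: not 2>2, res = 0+1 = 1
n=2,i=3: not 2>3, res = 1+1 = 2
n=2,i=4: not 2>4, res = 2+1 = 3
n=2,i=5: not 2>5, res = 3+1 = 4
n=3,i=2: 3>2, res = 4+1 = 5
n=3,i=3: not 3>3, res = 5+1 = 6
n=3,i=4: not 3>4, res = 6+1 = 7
n=3,i=5: not 3>5, res = 7+1 = 8
n=4,i=2: 4>2, res = 8+2 = 10
n=4,i=3: 4>3, res = 10+1 = 11
n=4,i=4: not 4>4, res = 11+1 = 12
n=4,i=5: not 4>5, res = 12+1 = 13
n=5,i=2: 5>2, res = 13+3 = 16
n=5,i=3: 5>3, res = 16+2 = 18
n=5,i=4: 5>4, res = 18+1 = 19
n=5,i=5: not 5>5, res = 19+1 = 20
n=6,i=2: 6>2, res = 20+4 = 24
n=6,i=3: 6>3, res = 24+3 = 27
n=6,i=4: 6>4, res = 27+2 = 29
n=6,i=5: 6>5, res = 29+1 = 30

30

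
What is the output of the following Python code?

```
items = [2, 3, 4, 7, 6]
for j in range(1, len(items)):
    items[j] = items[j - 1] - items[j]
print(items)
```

[2, -1, -5, -12, -18]

j=1: items[1] = 2-3 = -1 → [2, -1, 4, 7, 6]
j=2: items[2] = (-1)-4 = -5 → [2, -1, -5, 7, 6]
j=3: items[3] = (-5)-7 = -12 → [2, -1, -5, -12, 6]
j=4: items[4] = (-12)-6 = -18 → [2, -1, -5, -12, -18]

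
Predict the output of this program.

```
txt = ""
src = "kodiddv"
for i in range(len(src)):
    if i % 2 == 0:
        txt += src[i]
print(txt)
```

kddv

i=0: add 'k' → 'k'
i=1: skip
i=2: add 'd' → 'kd'
i=3: skip
i=4: add 'd' → 'kdd'
i=5: skip
i=6: add 'v' → 'kddv'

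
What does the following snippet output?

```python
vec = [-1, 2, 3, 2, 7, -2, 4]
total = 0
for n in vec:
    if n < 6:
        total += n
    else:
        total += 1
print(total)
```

9

n=-1: <6, total = 0+(-1) = -1
n=2: <6, total = (-1)+2 = 1
n=3: <6, total = 1+3 = 4
n=2: <6, total = 4+2 = 6
n=7: not <6, total = 6+1 = 7
n=-2: <6, total = 7+(-2) = 5
n=4: <6, total = 5+4 = 9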